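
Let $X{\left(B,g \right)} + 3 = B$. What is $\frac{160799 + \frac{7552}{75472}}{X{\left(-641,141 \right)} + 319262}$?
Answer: $\frac{84276595}{166991234} \approx 0.50468$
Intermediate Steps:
$X{\left(B,g \right)} = -3 + B$
$\frac{160799 + \frac{7552}{75472}}{X{\left(-641,141 \right)} + 319262} = \frac{160799 + \frac{7552}{75472}}{\left(-3 - 641\right) + 319262} = \frac{160799 + 7552 \cdot \frac{1}{75472}}{-644 + 319262} = \frac{160799 + \frac{472}{4717}}{318618} = \frac{758489355}{4717} \cdot \frac{1}{318618} = \frac{84276595}{166991234}$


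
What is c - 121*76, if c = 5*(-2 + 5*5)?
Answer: -9081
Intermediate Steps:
c = 115 (c = 5*(-2 + 25) = 5*23 = 115)
c - 121*76 = 115 - 121*76 = 115 - 9196 = -9081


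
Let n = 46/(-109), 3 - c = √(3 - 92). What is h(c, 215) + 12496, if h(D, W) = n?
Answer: 1362018/109 ≈ 12496.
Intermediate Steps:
c = 3 - I*√89 (c = 3 - √(3 - 92) = 3 - √(-89) = 3 - I*√89 ≈ 3.0 - 9.434*I)
n = -46/109 (n = 46*(-1/109) = -46/109 ≈ -0.42202)
h(D, W) = -46/109
h(c, 215) + 12496 = -46/109 + 12496 = 1362018/109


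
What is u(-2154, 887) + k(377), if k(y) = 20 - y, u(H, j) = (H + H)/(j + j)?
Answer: -318813/887 ≈ -359.43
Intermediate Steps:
u(H, j) = H/j (u(H, j) = (2*H)/((2*j)) = (2*H)*(1/(2*j)) = H/j)
u(-2154, 887) + k(377) = -2154/887 + (20 - 1*377) = -2154*1/887 + (20 - 377) = -2154/887 - 357 = -318813/887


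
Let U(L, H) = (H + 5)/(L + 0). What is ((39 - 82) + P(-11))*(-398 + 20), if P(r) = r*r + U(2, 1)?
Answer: -30618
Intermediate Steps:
U(L, H) = (5 + H)/L
P(r) = 3 + r² (P(r) = r*r + (5 + 1)/2 = r² + (½)*6 = r² + 3 = 3 + r²)
((39 - 82) + P(-11))*(-398 + 20) = ((39 - 82) + (3 + (-11)²))*(-398 + 20) = (-43 + (3 + 121))*(-378) = (-43 + 124)*(-378) = 81*(-378) = -30618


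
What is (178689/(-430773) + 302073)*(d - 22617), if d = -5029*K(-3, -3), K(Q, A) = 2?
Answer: -202467858164500/20513 ≈ -9.8702e+9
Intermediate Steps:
d = -10058 (d = -5029*2 = -10058)
(178689/(-430773) + 302073)*(d - 22617) = (178689/(-430773) + 302073)*(-10058 - 22617) = (178689*(-1/430773) + 302073)*(-32675) = (-8509/20513 + 302073)*(-32675) = (6196414940/20513)*(-32675) = -202467858164500/20513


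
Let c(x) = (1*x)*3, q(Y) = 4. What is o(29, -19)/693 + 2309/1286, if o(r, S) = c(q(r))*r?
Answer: 682555/297066 ≈ 2.2977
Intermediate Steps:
c(x) = 3*x (c(x) = x*3 = 3*x)
o(r, S) = 12*r (o(r, S) = (3*4)*r = 12*r)
o(29, -19)/693 + 2309/1286 = (12*29)/693 + 2309/1286 = 348*(1/693) + 2309*(1/1286) = 116/231 + 2309/1286 = 682555/297066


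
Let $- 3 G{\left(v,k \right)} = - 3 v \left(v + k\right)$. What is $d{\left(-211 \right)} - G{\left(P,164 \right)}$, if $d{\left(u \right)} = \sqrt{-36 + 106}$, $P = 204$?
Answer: $-75072 + \sqrt{70} \approx -75064.0$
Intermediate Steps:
$G{\left(v,k \right)} = v \left(k + v\right)$ ($G{\left(v,k \right)} = - \frac{- 3 v \left(v + k\right)}{3} = - \frac{- 3 v \left(k + v\right)}{3} = - \frac{\left(-3\right) v \left(k + v\right)}{3} = v \left(k + v\right)$)
$d{\left(u \right)} = \sqrt{70}$
$d{\left(-211 \right)} - G{\left(P,164 \right)} = \sqrt{70} - 204 \left(164 + 204\right) = \sqrt{70} - 204 \cdot 368 = \sqrt{70} - 75072 = -75072 + \sqrt{70}$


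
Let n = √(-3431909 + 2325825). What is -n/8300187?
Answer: -2*I*√276521/8300187 ≈ -0.00012671*I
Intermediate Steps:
n = 2*I*√276521 (n = √(-1106084) = 2*I*√276521 ≈ 1051.7*I)
-n/8300187 = -2*I*√276521/8300187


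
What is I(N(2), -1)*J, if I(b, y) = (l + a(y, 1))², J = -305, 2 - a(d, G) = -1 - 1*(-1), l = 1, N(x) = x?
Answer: -2745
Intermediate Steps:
a(d, G) = 2 (a(d, G) = 2 - (-1 - 1*(-1)) = 2 - (-1 + 1) = 2 - 1*0 = 2 + 0 = 2)
I(b, y) = 9 (I(b, y) = (1 + 2)² = 3² = 9)
I(N(2), -1)*J = 9*(-305) = -2745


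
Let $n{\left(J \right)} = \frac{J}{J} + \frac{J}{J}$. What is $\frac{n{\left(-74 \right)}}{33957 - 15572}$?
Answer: $\frac{2}{18385} \approx 0.00010878$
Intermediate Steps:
$n{\left(J \right)} = 2$ ($n{\left(J \right)} = 1 + 1 = 2$)
$\frac{n{\left(-74 \right)}}{33957 - 15572} = \frac{2}{33957 - 15572} = \frac{2}{18385}$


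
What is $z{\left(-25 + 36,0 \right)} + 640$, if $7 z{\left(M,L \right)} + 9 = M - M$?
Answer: $\frac{4471}{7} \approx 638.71$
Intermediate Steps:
$z{\left(M,L \right)} = - \frac{9}{7}$ ($z{\left(M,L \right)} = - \frac{9}{7} + \frac{M - M}{7} = - \frac{9}{7} + \frac{1}{7} \cdot 0 = - \frac{9}{7} + 0 = - \frac{9}{7}$)
$z{\left(-25 + 36,0 \right)} + 640 = - \frac{9}{7} + 640 = \frac{4471}{7}$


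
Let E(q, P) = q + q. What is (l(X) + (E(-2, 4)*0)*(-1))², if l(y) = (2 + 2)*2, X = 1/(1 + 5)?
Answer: 64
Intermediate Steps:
E(q, P) = 2*q
X = ⅙ (X = 1/6 = ⅙ ≈ 0.16667)
l(y) = 8 (l(y) = 4*2 = 8)
(l(X) + (E(-2, 4)*0)*(-1))² = (8 + ((2*(-2))*0)*(-1))² = (8 - 4*0*(-1))² = (8 + 0*(-1))² = (8 + 0)² = 8² = 64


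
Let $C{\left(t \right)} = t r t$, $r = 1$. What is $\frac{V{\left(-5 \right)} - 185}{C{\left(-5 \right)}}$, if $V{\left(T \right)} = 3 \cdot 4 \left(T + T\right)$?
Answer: $- \frac{61}{5} \approx -12.2$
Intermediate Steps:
$V{\left(T \right)} = 24 T$ ($V{\left(T \right)} = 12 \cdot 2 T = 24 T$)
$C{\left(t \right)} = t^{2}$ ($C{\left(t \right)} = t 1 t = t t = t^{2}$)
$\frac{V{\left(-5 \right)} - 185}{C{\left(-5 \right)}} = \frac{24 \left(-5\right) - 185}{\left(-5\right)^{2}} = \frac{-120 - 185}{25} = \left(-305\right) \frac{1}{25} = - \frac{61}{5}$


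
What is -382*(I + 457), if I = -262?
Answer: -74490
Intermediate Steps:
-382*(I + 457) = -382*(-262 + 457) = -382*195 = -74490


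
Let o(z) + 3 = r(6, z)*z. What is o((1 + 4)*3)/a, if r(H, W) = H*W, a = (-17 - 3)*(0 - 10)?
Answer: 1347/200 ≈ 6.7350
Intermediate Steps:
a = 200 (a = -20*(-10) = 200)
o(z) = -3 + 6*z² (o(z) = -3 + (6*z)*z = -3 + 6*z²)
o((1 + 4)*3)/a = (-3 + 6*((1 + 4)*3)²)/200 = (-3 + 6*(5*3)²)/200 = (-3 + 6*15²)/200 = (-3 + 6*225)/200 = (-3 + 1350)/200 = (1/200)*1347 = 1347/200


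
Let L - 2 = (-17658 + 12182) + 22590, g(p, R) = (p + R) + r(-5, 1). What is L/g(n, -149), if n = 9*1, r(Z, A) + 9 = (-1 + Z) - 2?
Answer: -17116/157 ≈ -109.02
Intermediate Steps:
r(Z, A) = -12 + Z (r(Z, A) = -9 + ((-1 + Z) - 2) = -9 + (-3 + Z) = -12 + Z)
n = 9
g(p, R) = -17 + R + p (g(p, R) = (p + R) + (-12 - 5) = (R + p) - 17 = -17 + R + p)
L = 17116 (L = 2 + ((-17658 + 12182) + 22590) = 2 + (-5476 + 22590) = 2 + 17114 = 17116)
L/g(n, -149) = 17116/(-17 - 149 + 9) = 17116/(-157) = 17116*(-1/157) = -17116/157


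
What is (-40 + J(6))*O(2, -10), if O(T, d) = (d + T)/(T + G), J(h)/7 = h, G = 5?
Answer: -16/7 ≈ -2.2857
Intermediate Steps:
J(h) = 7*h
O(T, d) = (T + d)/(5 + T) (O(T, d) = (d + T)/(T + 5) = (T + d)/(5 + T))
(-40 + J(6))*O(2, -10) = (-40 + 7*6)*((2 - 10)/(5 + 2)) = (-40 + 42)*(-8/7) = 2*((⅐)*(-8)) = 2*(-8/7) = -16/7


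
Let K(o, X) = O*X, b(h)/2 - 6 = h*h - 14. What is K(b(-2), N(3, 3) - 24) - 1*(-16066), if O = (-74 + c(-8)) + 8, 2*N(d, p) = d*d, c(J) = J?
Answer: 17509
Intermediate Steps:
N(d, p) = d²/2 (N(d, p) = (d*d)/2 = d²/2)
O = -74 (O = (-74 - 8) + 8 = -82 + 8 = -74)
b(h) = -16 + 2*h² (b(h) = 12 + 2*(h*h - 14) = 12 + 2*(h² - 14) = 12 + 2*(-14 + h²) = 12 + (-28 + 2*h²) = -16 + 2*h²)
K(o, X) = -74*X
K(b(-2), N(3, 3) - 24) - 1*(-16066) = -74*((½)*3² - 24) - 1*(-16066) = -74*((½)*9 - 24) + 16066 = -74*(9/2 - 24) + 16066 = -74*(-39/2) + 16066 = 1443 + 16066 = 17509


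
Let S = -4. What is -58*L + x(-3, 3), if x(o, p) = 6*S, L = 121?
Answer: -7042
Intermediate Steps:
x(o, p) = -24 (x(o, p) = 6*(-4) = -24)
-58*L + x(-3, 3) = -58*121 - 24 = -7018 - 24 = -7042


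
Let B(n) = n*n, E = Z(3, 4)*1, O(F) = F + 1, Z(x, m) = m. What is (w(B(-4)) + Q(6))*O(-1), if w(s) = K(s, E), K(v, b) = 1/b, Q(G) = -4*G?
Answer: 0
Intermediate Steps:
O(F) = 1 + F
E = 4 (E = 4*1 = 4)
B(n) = n**2
w(s) = 1/4
(w(B(-4)) + Q(6))*O(-1) = (1/4 - 4*6)*(1 - 1) = (1/4 - 24)*0 = -95/4*0 = 0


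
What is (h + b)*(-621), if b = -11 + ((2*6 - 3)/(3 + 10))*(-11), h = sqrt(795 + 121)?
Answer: 150282/13 - 1242*sqrt(229) ≈ -7234.7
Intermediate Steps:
h = 2*sqrt(229) (h = sqrt(916) = 2*sqrt(229) ≈ 30.266)
b = -242/13 (b = -11 + ((12 - 3)/13)*(-11) = -11 + (9*(1/13))*(-11) = -11 + (9/13)*(-11) = -11 - 99/13 = -242/13 ≈ -18.615)
(h + b)*(-621) = (2*sqrt(229) - 242/13)*(-621) = (-242/13 + 2*sqrt(229))*(-621) = 150282/13 - 1242*sqrt(229)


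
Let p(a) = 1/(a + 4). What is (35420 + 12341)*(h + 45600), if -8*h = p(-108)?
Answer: 1812014178961/832 ≈ 2.1779e+9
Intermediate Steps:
p(a) = 1/(4 + a)
h = 1/832 (h = -1/(8*(4 - 108)) = -⅛/(-104) = -⅛*(-1/104) = 1/832 ≈ 0.0012019)
(35420 + 12341)*(h + 45600) = (35420 + 12341)*(1/832 + 45600) = 47761*(37939201/832) = 1812014178961/832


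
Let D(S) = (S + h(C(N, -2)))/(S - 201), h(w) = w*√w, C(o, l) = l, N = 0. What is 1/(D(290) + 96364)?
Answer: 381662527/36779771371302 + 89*I*√2/36779771371302 ≈ 1.0377e-5 + 3.4221e-12*I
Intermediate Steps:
h(w) = w^(3/2)
D(S) = (S - 2*I*√2)/(-201 + S) (D(S) = (S + (-2)^(3/2))/(S - 201) = (S - 2*I*√2)/(-201 + S))
1/(D(290) + 96364) = 1/((290 - 2*I*√2)/(-201 + 290) + 96364) = 1/((290 - 2*I*√2)/89 + 96364) = 1/((290/89 - 2*I*√2/89) + 96364) = 1/(8576686/89 - 2*I*√2/89)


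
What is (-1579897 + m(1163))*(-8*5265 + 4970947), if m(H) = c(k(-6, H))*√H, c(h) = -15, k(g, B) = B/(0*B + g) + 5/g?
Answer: -7787038990819 - 73932405*√1163 ≈ -7.7896e+12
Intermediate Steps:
k(g, B) = 5/g + B/g (k(g, B) = B/(0 + g) + 5/g = B/g + 5/g = 5/g + B/g)
m(H) = -15*√H
(-1579897 + m(1163))*(-8*5265 + 4970947) = (-1579897 - 15*√1163)*(-8*5265 + 4970947) = (-1579897 - 15*√1163)*(-42120 + 4970947) = (-1579897 - 15*√1163)*4928827 = -7787038990819 - 73932405*√1163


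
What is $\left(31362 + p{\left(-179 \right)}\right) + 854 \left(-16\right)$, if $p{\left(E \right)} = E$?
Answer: $17519$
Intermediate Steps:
$\left(31362 + p{\left(-179 \right)}\right) + 854 \left(-16\right) = \left(31362 - 179\right) + 854 \left(-16\right) = 31183 - 13664 = 17519$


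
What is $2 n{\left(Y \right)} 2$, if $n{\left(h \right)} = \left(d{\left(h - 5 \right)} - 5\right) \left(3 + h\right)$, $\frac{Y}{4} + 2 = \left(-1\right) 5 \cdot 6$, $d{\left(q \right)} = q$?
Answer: $69000$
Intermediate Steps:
$Y = -128$ ($Y = -8 + 4 \left(-1\right) 5 \cdot 6 = -8 + 4 \left(\left(-5\right) 6\right) = -8 + 4 \left(-30\right) = -8 - 120 = -128$)
$n{\left(h \right)} = \left(-10 + h\right) \left(3 + h\right)$ ($n{\left(h \right)} = \left(\left(h - 5\right) - 5\right) \left(3 + h\right) = \left(\left(-5 + h\right) - 5\right) \left(3 + h\right) = \left(-10 + h\right) \left(3 + h\right)$)
$2 n{\left(Y \right)} 2 = 2 \left(-30 + \left(-128\right)^{2} - -896\right) 2 = 2 \left(-30 + 16384 + 896\right) 2 = 2 \cdot 17250 \cdot 2 = 34500 \cdot 2 = 69000$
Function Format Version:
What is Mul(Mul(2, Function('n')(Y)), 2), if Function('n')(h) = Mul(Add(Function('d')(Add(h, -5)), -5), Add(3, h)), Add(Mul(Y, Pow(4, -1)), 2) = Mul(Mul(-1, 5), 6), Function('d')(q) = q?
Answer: 69000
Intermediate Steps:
Y = -128 (Y = Add(-8, Mul(4, Mul(Mul(-1, 5), 6))) = Add(-8, Mul(4, Mul(-5, 6))) = Add(-8, Mul(4, -30)) = Add(-8, -120) = -128)
Function('n')(h) = Mul(Add(-10, h), Add(3, h)) (Function('n')(h) = Mul(Add(Add(h, -5), -5), Add(3, h)) = Mul(Add(Add(-5, h), -5), Add(3, h)) = Mul(Add(-10, h), Add(3, h)))
Mul(Mul(2, Function('n')(Y)), 2) = Mul(Mul(2, Add(-30, Pow(-128, 2), Mul(-7, -128))), 2) = Mul(Mul(2, Add(-30, 16384, 896)), 2) = Mul(Mul(2, 17250), 2) = Mul(34500, 2) = 69000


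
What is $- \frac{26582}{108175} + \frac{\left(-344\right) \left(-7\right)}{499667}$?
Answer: $- \frac{1860237542}{7721639675} \approx -0.24091$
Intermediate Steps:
$- \frac{26582}{108175} + \frac{\left(-344\right) \left(-7\right)}{499667} = \left(-26582\right) \frac{1}{108175} + 2408 \cdot \frac{1}{499667} = - \frac{26582}{108175} + \frac{344}{71381} = - \frac{1860237542}{7721639675}$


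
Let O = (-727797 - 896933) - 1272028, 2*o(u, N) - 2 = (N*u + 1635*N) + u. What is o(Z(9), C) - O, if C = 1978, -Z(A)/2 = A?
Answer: 4495963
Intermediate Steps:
Z(A) = -2*A
o(u, N) = 1 + u/2 + 1635*N/2 + N*u/2 (o(u, N) = 1 + ((N*u + 1635*N) + u)/2 = 1 + ((1635*N + N*u) + u)/2 = 1 + (u + 1635*N + N*u)/2 = 1 + (u/2 + 1635*N/2 + N*u/2) = 1 + u/2 + 1635*N/2 + N*u/2)
O = -2896758 (O = -1624730 - 1272028 = -2896758)
o(Z(9), C) - O = (1 + (-2*9)/2 + (1635/2)*1978 + (½)*1978*(-2*9)) - 1*(-2896758) = (1 + (½)*(-18) + 1617015 + (½)*1978*(-18)) + 2896758 = (1 - 9 + 1617015 - 17802) + 2896758 = 1599205 + 2896758 = 4495963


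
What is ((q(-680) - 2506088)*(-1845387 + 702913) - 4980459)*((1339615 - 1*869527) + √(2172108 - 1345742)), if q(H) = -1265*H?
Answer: 883943728608357864 + 1880379266453*√826366 ≈ 8.8565e+17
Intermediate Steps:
((q(-680) - 2506088)*(-1845387 + 702913) - 4980459)*((1339615 - 1*869527) + √(2172108 - 1345742)) = ((-1265*(-680) - 2506088)*(-1845387 + 702913) - 4980459)*((1339615 - 1*869527) + √(2172108 - 1345742)) = ((860200 - 2506088)*(-1142474) - 4980459)*((1339615 - 869527) + √826366) = (-1645888*(-1142474) - 4980459)*(470088 + √826366) = (1880384246912 - 4980459)*(470088 + √826366) = 1880379266453*(470088 + √826366) = 883943728608357864 + 1880379266453*√826366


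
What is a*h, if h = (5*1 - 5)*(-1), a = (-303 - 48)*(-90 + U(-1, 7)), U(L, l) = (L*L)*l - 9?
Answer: 0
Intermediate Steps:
U(L, l) = -9 + l*L² (U(L, l) = L²*l - 9 = l*L² - 9 = -9 + l*L²)
a = 32292 (a = (-303 - 48)*(-90 + (-9 + 7*(-1)²)) = -351*(-90 + (-9 + 7*1)) = -351*(-90 + (-9 + 7)) = -351*(-90 - 2) = -351*(-92) = 32292)
h = 0 (h = (5 - 5)*(-1) = 0*(-1) = 0)
a*h = 32292*0 = 0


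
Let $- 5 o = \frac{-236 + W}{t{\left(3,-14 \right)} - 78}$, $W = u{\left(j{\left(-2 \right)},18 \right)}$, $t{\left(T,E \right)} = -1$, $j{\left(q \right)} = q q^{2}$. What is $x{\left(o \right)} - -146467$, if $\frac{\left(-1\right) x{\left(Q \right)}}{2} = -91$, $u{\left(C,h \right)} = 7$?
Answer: $146649$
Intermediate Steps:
$j{\left(q \right)} = q^{3}$
$W = 7$
$o = - \frac{229}{395}$ ($o = - \frac{\left(-236 + 7\right) \frac{1}{-1 - 78}}{5} = - \frac{\left(-229\right) \frac{1}{-79}}{5} = - \frac{\left(-229\right) \left(- \frac{1}{79}\right)}{5} = \left(- \frac{1}{5}\right) \frac{229}{79} = - \frac{229}{395} \approx -0.57975$)
$x{\left(Q \right)} = 182$ ($x{\left(Q \right)} = \left(-2\right) \left(-91\right) = 182$)
$x{\left(o \right)} - -146467 = 182 - -146467 = 182 + 146467 = 146649$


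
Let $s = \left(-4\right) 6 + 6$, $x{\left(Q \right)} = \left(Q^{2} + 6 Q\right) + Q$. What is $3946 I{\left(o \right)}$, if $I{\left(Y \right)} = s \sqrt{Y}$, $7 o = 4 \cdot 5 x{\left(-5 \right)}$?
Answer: $- \frac{710280 i \sqrt{14}}{7} \approx - 3.7966 \cdot 10^{5} i$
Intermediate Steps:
$x{\left(Q \right)} = Q^{2} + 7 Q$
$s = -18$ ($s = -24 + 6 = -18$)
$o = - \frac{200}{7}$ ($o = \frac{4 \cdot 5 \left(- 5 \left(7 - 5\right)\right)}{7} = \frac{20 \left(\left(-5\right) 2\right)}{7} = \frac{20 \left(-10\right)}{7} = \frac{1}{7} \left(-200\right) = - \frac{200}{7} \approx -28.571$)
$I{\left(Y \right)} = - 18 \sqrt{Y}$
$3946 I{\left(o \right)} = 3946 \left(- 18 \sqrt{- \frac{200}{7}}\right) = 3946 \left(- 18 \frac{10 i \sqrt{14}}{7}\right) = 3946 \left(- \frac{180 i \sqrt{14}}{7}\right) = - \frac{710280 i \sqrt{14}}{7}$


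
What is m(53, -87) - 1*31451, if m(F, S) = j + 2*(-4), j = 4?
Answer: -31455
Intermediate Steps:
m(F, S) = -4 (m(F, S) = 4 + 2*(-4) = 4 - 8 = -4)
m(53, -87) - 1*31451 = -4 - 1*31451 = -4 - 31451 = -31455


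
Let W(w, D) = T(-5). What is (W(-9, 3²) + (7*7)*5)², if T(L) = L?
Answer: 57600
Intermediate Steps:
W(w, D) = -5
(W(-9, 3²) + (7*7)*5)² = (-5 + (7*7)*5)² = (-5 + 49*5)² = (-5 + 245)² = 240² = 57600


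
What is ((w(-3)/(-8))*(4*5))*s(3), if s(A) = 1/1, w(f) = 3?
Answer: -15/2 ≈ -7.5000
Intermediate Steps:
s(A) = 1
((w(-3)/(-8))*(4*5))*s(3) = ((3/(-8))*(4*5))*1 = ((3*(-1/8))*20)*1 = -3/8*20*1 = -15/2*1 = -15/2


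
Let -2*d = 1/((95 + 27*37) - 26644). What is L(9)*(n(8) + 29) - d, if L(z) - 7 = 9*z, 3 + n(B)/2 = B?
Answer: 175375199/51100 ≈ 3432.0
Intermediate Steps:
n(B) = -6 + 2*B
L(z) = 7 + 9*z
d = 1/51100 (d = -1/(2*((95 + 27*37) - 26644)) = -1/(2*((95 + 999) - 26644)) = -1/(2*(1094 - 26644)) = -1/2/(-25550) = -1/2*(-1/25550) = 1/51100 ≈ 1.9569e-5)
L(9)*(n(8) + 29) - d = (7 + 9*9)*((-6 + 2*8) + 29) - 1*1/51100 = (7 + 81)*((-6 + 16) + 29) - 1/51100 = 88*(10 + 29) - 1/51100 = 88*39 - 1/51100 = 3432 - 1/51100 = 175375199/51100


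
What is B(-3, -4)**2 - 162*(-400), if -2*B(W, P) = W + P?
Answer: 259249/4 ≈ 64812.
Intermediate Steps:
B(W, P) = -P/2 - W/2 (B(W, P) = -(W + P)/2 = -(P + W)/2 = -P/2 - W/2)
B(-3, -4)**2 - 162*(-400) = (-1/2*(-4) - 1/2*(-3))**2 - 162*(-400) = (2 + 3/2)**2 + 64800 = (7/2)**2 + 64800 = 49/4 + 64800 = 259249/4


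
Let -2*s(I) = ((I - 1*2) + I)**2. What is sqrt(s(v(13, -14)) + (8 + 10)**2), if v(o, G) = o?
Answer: 6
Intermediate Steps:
s(I) = -(-2 + 2*I)**2/2 (s(I) = -((I - 1*2) + I)**2/2 = -((I - 2) + I)**2/2 = -((-2 + I) + I)**2/2 = -(-2 + 2*I)**2/2)
sqrt(s(v(13, -14)) + (8 + 10)**2) = sqrt(-2*(-1 + 13)**2 + (8 + 10)**2) = sqrt(-2*12**2 + 18**2) = sqrt(-2*144 + 324) = sqrt(-288 + 324) = sqrt(36) = 6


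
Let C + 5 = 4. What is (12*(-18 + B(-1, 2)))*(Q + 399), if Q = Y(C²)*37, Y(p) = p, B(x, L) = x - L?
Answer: -109872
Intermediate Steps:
C = -1 (C = -5 + 4 = -1)
Q = 37 (Q = (-1)²*37 = 1*37 = 37)
(12*(-18 + B(-1, 2)))*(Q + 399) = (12*(-18 + (-1 - 1*2)))*(37 + 399) = (12*(-18 + (-1 - 2)))*436 = (12*(-18 - 3))*436 = (12*(-21))*436 = -252*436 = -109872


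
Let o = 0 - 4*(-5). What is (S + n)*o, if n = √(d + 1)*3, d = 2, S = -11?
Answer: -220 + 60*√3 ≈ -116.08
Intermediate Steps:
o = 20 (o = 0 + 20 = 20)
n = 3*√3 (n = √(2 + 1)*3 = √3*3 = 3*√3 ≈ 5.1962)
(S + n)*o = (-11 + 3*√3)*20 = -220 + 60*√3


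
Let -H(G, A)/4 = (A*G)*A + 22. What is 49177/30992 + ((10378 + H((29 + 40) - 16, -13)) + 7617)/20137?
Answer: 2573193/3692816 ≈ 0.69681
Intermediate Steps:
H(G, A) = -88 - 4*G*A² (H(G, A) = -4*((A*G)*A + 22) = -4*(G*A² + 22) = -4*(22 + G*A²) = -88 - 4*G*A²)
49177/30992 + ((10378 + H((29 + 40) - 16, -13)) + 7617)/20137 = 49177/30992 + ((10378 + (-88 - 4*((29 + 40) - 16)*(-13)²)) + 7617)/20137 = 49177*(1/30992) + ((10378 + (-88 - 4*(69 - 16)*169)) + 7617)*(1/20137) = 49177/30992 + ((10378 + (-88 - 4*53*169)) + 7617)*(1/20137) = 49177/30992 + ((10378 + (-88 - 35828)) + 7617)*(1/20137) = 49177/30992 + ((10378 - 35916) + 7617)*(1/20137) = 49177/30992 + (-25538 + 7617)*(1/20137) = 49177/30992 - 17921*1/20137 = 49177/30992 - 17921/20137 = 2573193/3692816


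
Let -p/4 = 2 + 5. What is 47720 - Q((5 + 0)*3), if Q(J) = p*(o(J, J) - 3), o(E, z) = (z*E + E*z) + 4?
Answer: 60348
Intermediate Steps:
o(E, z) = 4 + 2*E*z (o(E, z) = (E*z + E*z) + 4 = 2*E*z + 4 = 4 + 2*E*z)
p = -28 (p = -4*(2 + 5) = -4*7 = -28)
Q(J) = -28 - 56*J**2 (Q(J) = -28*((4 + 2*J*J) - 3) = -28*((4 + 2*J**2) - 3) = -28*(1 + 2*J**2) = -28 - 56*J**2)
47720 - Q((5 + 0)*3) = 47720 - (-28 - 56*9*(5 + 0)**2) = 47720 - (-28 - 56*(5*3)**2) = 47720 - (-28 - 56*15**2) = 47720 - (-28 - 56*225) = 47720 - (-28 - 12600) = 47720 - 1*(-12628) = 47720 + 12628 = 60348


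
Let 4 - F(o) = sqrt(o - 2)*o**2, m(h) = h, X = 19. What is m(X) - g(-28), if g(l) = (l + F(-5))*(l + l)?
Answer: -1325 - 1400*I*sqrt(7) ≈ -1325.0 - 3704.1*I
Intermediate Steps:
F(o) = 4 - o**2*sqrt(-2 + o) (F(o) = 4 - sqrt(o - 2)*o**2 = 4 - sqrt(-2 + o)*o**2 = 4 - o**2*sqrt(-2 + o))
g(l) = 2*l*(4 + l - 25*I*sqrt(7)) (g(l) = (l + (4 - 1*(-5)**2*sqrt(-2 - 5)))*(l + l) = (l + (4 - 1*25*sqrt(-7)))*(2*l) = (l + (4 - 1*25*I*sqrt(7)))*(2*l) = (l + (4 - 25*I*sqrt(7)))*(2*l) = (4 + l - 25*I*sqrt(7))*(2*l) = 2*l*(4 + l - 25*I*sqrt(7)))
m(X) - g(-28) = 19 - 2*(-28)*(4 - 28 - 25*I*sqrt(7)) = 19 - 2*(-28)*(-24 - 25*I*sqrt(7)) = 19 - (1344 + 1400*I*sqrt(7)) = 19 + (-1344 - 1400*I*sqrt(7)) = -1325 - 1400*I*sqrt(7)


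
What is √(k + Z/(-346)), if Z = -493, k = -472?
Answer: 3*I*√6259486/346 ≈ 21.693*I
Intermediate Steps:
√(k + Z/(-346)) = √(-472 - 493/(-346)) = √(-472 - 493*(-1/346)) = √(-472 + 493/346) = √(-162819/346) = 3*I*√6259486/346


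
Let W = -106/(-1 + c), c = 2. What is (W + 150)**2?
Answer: 1936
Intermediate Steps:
W = -106 (W = -106/(-1 + 2) = -106/1 = -106*1 = -106)
(W + 150)**2 = (-106 + 150)**2 = 44**2 = 1936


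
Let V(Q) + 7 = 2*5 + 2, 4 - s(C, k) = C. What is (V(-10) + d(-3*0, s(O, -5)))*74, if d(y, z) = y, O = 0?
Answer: 370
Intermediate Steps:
s(C, k) = 4 - C
V(Q) = 5 (V(Q) = -7 + (2*5 + 2) = -7 + (10 + 2) = -7 + 12 = 5)
(V(-10) + d(-3*0, s(O, -5)))*74 = (5 - 3*0)*74 = (5 + 0)*74 = 5*74 = 370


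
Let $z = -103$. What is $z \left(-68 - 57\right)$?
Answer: $12875$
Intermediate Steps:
$z \left(-68 - 57\right) = - 103 \left(-68 - 57\right) = \left(-103\right) \left(-125\right) = 12875$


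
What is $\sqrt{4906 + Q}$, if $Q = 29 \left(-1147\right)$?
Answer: $i \sqrt{28357} \approx 168.4 i$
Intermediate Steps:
$Q = -33263$
$\sqrt{4906 + Q} = \sqrt{4906 - 33263} = \sqrt{-28357} = i \sqrt{28357}$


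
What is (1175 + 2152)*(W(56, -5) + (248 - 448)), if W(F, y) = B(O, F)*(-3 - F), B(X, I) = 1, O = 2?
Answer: -861693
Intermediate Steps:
W(F, y) = -3 - F (W(F, y) = 1*(-3 - F) = -3 - F)
(1175 + 2152)*(W(56, -5) + (248 - 448)) = (1175 + 2152)*((-3 - 1*56) + (248 - 448)) = 3327*((-3 - 56) - 200) = 3327*(-59 - 200) = 3327*(-259) = -861693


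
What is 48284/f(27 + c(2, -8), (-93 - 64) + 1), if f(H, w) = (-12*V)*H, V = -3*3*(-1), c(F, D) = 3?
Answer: -12071/810 ≈ -14.902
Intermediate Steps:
V = 9 (V = -9*(-1) = 9)
f(H, w) = -108*H (f(H, w) = (-12*9)*H = (-4*27)*H = -108*H)
48284/f(27 + c(2, -8), (-93 - 64) + 1) = 48284/((-108*(27 + 3))) = 48284/((-108*30)) = 48284/(-3240) = 48284*(-1/3240) = -12071/810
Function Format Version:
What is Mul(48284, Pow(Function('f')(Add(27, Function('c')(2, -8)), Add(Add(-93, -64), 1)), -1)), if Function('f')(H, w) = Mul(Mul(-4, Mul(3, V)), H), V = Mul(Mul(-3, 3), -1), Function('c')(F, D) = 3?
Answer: Rational(-12071, 810) ≈ -14.902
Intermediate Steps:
V = 9 (V = Mul(-9, -1) = 9)
Function('f')(H, w) = Mul(-108, H) (Function('f')(H, w) = Mul(Mul(-4, Mul(3, 9)), H) = Mul(Mul(-4, 27), H) = Mul(-108, H))
Mul(48284, Pow(Function('f')(Add(27, Function('c')(2, -8)), Add(Add(-93, -64), 1)), -1)) = Mul(48284, Pow(Mul(-108, Add(27, 3)), -1)) = Mul(48284, Pow(Mul(-108, 30), -1)) = Mul(48284, Pow(-3240, -1)) = Mul(48284, Rational(-1, 3240)) = Rational(-12071, 810)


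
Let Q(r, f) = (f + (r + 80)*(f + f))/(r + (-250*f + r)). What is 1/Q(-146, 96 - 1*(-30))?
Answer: 15896/8253 ≈ 1.9261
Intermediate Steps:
Q(r, f) = (f + 2*f*(80 + r))/(-250*f + 2*r) (Q(r, f) = (f + (80 + r)*(2*f))/(r + (r - 250*f)) = (f + 2*f*(80 + r))/(-250*f + 2*r))
1/Q(-146, 96 - 1*(-30)) = 1/((96 - 1*(-30))*(161 + 2*(-146))/(2*(-146 - 125*(96 - 1*(-30))))) = 1/((96 + 30)*(161 - 292)/(2*(-146 - 125*(96 + 30)))) = 1/((½)*126*(-131)/(-146 - 125*126)) = 1/((½)*126*(-131)/(-146 - 15750)) = 1/((½)*126*(-131)/(-15896)) = 1/((½)*126*(-1/15896)*(-131)) = 1/(8253/15896) = 15896/8253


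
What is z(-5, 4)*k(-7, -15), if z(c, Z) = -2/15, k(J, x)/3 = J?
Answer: 14/5 ≈ 2.8000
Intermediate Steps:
k(J, x) = 3*J
z(c, Z) = -2/15 (z(c, Z) = -2*1/15 = -2/15)
z(-5, 4)*k(-7, -15) = -2*(-7)/5 = -2/15*(-21) = 14/5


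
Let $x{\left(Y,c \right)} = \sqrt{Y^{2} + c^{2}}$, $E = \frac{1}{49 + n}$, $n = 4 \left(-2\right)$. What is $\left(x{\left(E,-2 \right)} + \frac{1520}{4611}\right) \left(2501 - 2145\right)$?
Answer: $\frac{541120}{4611} + \frac{1780 \sqrt{269}}{41} \approx 829.41$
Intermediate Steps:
$n = -8$
$E = \frac{1}{41}$ ($E = \frac{1}{49 - 8} = \frac{1}{41} \approx 0.02439$)
$\left(x{\left(E,-2 \right)} + \frac{1520}{4611}\right) \left(2501 - 2145\right) = \left(\sqrt{\left(\frac{1}{41}\right)^{2} + \left(-2\right)^{2}} + \frac{1520}{4611}\right) \left(2501 - 2145\right) = \left(\sqrt{\frac{1}{1681} + 4} + 1520 \cdot \frac{1}{4611}\right) 356 = \left(\sqrt{\frac{6725}{1681}} + \frac{1520}{4611}\right) 356 = \left(\frac{5 \sqrt{269}}{41} + \frac{1520}{4611}\right) 356 = \left(\frac{1520}{4611} + \frac{5 \sqrt{269}}{41}\right) 356 = \frac{541120}{4611} + \frac{1780 \sqrt{269}}{41}$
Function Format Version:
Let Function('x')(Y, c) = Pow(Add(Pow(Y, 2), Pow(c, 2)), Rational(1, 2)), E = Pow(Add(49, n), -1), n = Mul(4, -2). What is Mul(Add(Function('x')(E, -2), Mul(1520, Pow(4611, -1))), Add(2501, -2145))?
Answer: Add(Rational(541120, 4611), Mul(Rational(1780, 41), Pow(269, Rational(1, 2)))) ≈ 829.41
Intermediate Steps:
n = -8
E = Rational(1, 41) (E = Pow(Add(49, -8), -1) = Pow(41, -1) = Rational(1, 41) ≈ 0.024390)
Mul(Add(Function('x')(E, -2), Mul(1520, Pow(4611, -1))), Add(2501, -2145)) = Mul(Add(Pow(Add(Pow(Rational(1, 41), 2), Pow(-2, 2)), Rational(1, 2)), Mul(1520, Pow(4611, -1))), Add(2501, -2145)) = Mul(Add(Pow(Add(Rational(1, 1681), 4), Rational(1, 2)), Mul(1520, Rational(1, 4611))), 356) = Mul(Add(Pow(Rational(6725, 1681), Rational(1, 2)), Rational(1520, 4611)), 356) = Mul(Add(Mul(Rational(5, 41), Pow(269, Rational(1, 2))), Rational(1520, 4611)), 356) = Mul(Add(Rational(1520, 4611), Mul(Rational(5, 41), Pow(269, Rational(1, 2)))), 356) = Add(Rational(541120, 4611), Mul(Rational(1780, 41), Pow(269, Rational(1, 2))))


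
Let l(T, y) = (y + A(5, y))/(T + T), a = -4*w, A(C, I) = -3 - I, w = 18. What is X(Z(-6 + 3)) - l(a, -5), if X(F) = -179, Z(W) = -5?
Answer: -8593/48 ≈ -179.02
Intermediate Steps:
a = -72 (a = -4*18 = -72)
l(T, y) = -3/(2*T) (l(T, y) = (y + (-3 - y))/(T + T) = -3*1/(2*T) = -3/(2*T))
X(Z(-6 + 3)) - l(a, -5) = -179 - (-3)/(2*(-72)) = -179 - (-3)*(-1)/(2*72) = -179 - 1*1/48 = -179 - 1/48 = -8593/48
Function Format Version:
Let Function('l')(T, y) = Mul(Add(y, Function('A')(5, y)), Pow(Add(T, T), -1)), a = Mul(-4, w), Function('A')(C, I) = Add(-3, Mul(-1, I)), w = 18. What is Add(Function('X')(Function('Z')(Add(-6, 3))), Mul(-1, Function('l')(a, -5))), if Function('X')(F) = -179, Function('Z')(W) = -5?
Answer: Rational(-8593, 48) ≈ -179.02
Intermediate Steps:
a = -72 (a = Mul(-4, 18) = -72)
Function('l')(T, y) = Mul(Rational(-3, 2), Pow(T, -1)) (Function('l')(T, y) = Mul(Add(y, Add(-3, Mul(-1, y))), Pow(Add(T, T), -1)) = Mul(-3, Pow(Mul(2, T), -1)) = Mul(-3, Mul(Rational(1, 2), Pow(T, -1))) = Mul(Rational(-3, 2), Pow(T, -1)))
Add(Function('X')(Function('Z')(Add(-6, 3))), Mul(-1, Function('l')(a, -5))) = Add(-179, Mul(-1, Mul(Rational(-3, 2), Pow(-72, -1)))) = Add(-179, Mul(-1, Mul(Rational(-3, 2), Rational(-1, 72)))) = Add(-179, Mul(-1, Rational(1, 48))) = Add(-179, Rational(-1, 48)) = Rational(-8593, 48)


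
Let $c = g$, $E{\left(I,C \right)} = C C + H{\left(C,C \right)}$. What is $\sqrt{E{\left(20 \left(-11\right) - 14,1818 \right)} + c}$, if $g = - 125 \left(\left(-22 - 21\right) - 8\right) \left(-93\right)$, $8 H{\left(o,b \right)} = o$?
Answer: $\frac{3 \sqrt{1205545}}{2} \approx 1647.0$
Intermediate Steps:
$H{\left(o,b \right)} = \frac{o}{8}$
$g = -592875$ ($g = - 125 \left(-43 - 8\right) \left(-93\right) = \left(-125\right) \left(-51\right) \left(-93\right) = 6375 \left(-93\right) = -592875$)
$E{\left(I,C \right)} = C^{2} + \frac{C}{8}$ ($E{\left(I,C \right)} = C C + \frac{C}{8} = C^{2} + \frac{C}{8}$)
$c = -592875$
$\sqrt{E{\left(20 \left(-11\right) - 14,1818 \right)} + c} = \sqrt{1818 \left(\frac{1}{8} + 1818\right) - 592875} = \sqrt{1818 \cdot \frac{14545}{8} - 592875} = \sqrt{\frac{13221405}{4} - 592875} = \sqrt{\frac{10849905}{4}} = \frac{3 \sqrt{1205545}}{2}$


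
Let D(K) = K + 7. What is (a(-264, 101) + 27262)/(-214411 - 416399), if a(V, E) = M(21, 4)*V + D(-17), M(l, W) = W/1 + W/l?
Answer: -18302/441567 ≈ -0.041448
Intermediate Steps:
M(l, W) = W + W/l (M(l, W) = W*1 + W/l = W + W/l)
D(K) = 7 + K
a(V, E) = -10 + 88*V/21 (a(V, E) = (4 + 4/21)*V + (7 - 17) = (4 + 4*(1/21))*V - 10 = (4 + 4/21)*V - 10 = 88*V/21 - 10 = -10 + 88*V/21)
(a(-264, 101) + 27262)/(-214411 - 416399) = ((-10 + (88/21)*(-264)) + 27262)/(-214411 - 416399) = ((-10 - 7744/7) + 27262)/(-630810) = (-7814/7 + 27262)*(-1/630810) = (183020/7)*(-1/630810) = -18302/441567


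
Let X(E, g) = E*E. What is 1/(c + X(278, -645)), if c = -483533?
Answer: -1/406249 ≈ -2.4615e-6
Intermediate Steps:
X(E, g) = E**2
1/(c + X(278, -645)) = 1/(-483533 + 278**2) = 1/(-483533 + 77284) = 1/(-406249) = -1/406249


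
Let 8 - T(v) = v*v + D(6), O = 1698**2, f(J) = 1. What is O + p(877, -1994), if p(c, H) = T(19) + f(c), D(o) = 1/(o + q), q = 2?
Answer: 23062815/8 ≈ 2.8829e+6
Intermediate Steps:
D(o) = 1/(2 + o) (D(o) = 1/(o + 2) = 1/(2 + o))
O = 2883204
T(v) = 63/8 - v**2 (T(v) = 8 - (v*v + 1/(2 + 6)) = 8 - (v**2 + 1/8) = 8 - (1/8 + v**2) = 8 + (-1/8 - v**2) = 63/8 - v**2)
p(c, H) = -2817/8 (p(c, H) = (63/8 - 1*19**2) + 1 = (63/8 - 1*361) + 1 = (63/8 - 361) + 1 = -2825/8 + 1 = -2817/8)
O + p(877, -1994) = 2883204 - 2817/8 = 23062815/8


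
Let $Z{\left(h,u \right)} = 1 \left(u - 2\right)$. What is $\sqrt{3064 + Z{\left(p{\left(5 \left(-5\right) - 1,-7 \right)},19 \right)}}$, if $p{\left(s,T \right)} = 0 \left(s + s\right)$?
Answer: $\sqrt{3081} \approx 55.507$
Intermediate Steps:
$p{\left(s,T \right)} = 0$ ($p{\left(s,T \right)} = 0 \cdot 2 s = 0$)
$Z{\left(h,u \right)} = -2 + u$ ($Z{\left(h,u \right)} = 1 \left(-2 + u\right) = -2 + u$)
$\sqrt{3064 + Z{\left(p{\left(5 \left(-5\right) - 1,-7 \right)},19 \right)}} = \sqrt{3064 + \left(-2 + 19\right)} = \sqrt{3064 + 17} = \sqrt{3081}$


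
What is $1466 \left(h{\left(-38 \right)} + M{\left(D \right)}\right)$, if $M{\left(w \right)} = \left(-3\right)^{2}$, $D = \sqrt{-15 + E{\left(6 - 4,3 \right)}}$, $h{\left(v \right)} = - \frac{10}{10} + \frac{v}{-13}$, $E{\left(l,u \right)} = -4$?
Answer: $\frac{208172}{13} \approx 16013.0$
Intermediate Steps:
$h{\left(v \right)} = -1 - \frac{v}{13}$ ($h{\left(v \right)} = \left(-10\right) \frac{1}{10} + v \left(- \frac{1}{13}\right) = -1 - \frac{v}{13}$)
$D = i \sqrt{19}$ ($D = \sqrt{-15 - 4} = \sqrt{-19} = i \sqrt{19} \approx 4.3589 i$)
$M{\left(w \right)} = 9$
$1466 \left(h{\left(-38 \right)} + M{\left(D \right)}\right) = 1466 \left(\left(-1 - - \frac{38}{13}\right) + 9\right) = 1466 \left(\left(-1 + \frac{38}{13}\right) + 9\right) = 1466 \left(\frac{25}{13} + 9\right) = 1466 \cdot \frac{142}{13} = \frac{208172}{13}$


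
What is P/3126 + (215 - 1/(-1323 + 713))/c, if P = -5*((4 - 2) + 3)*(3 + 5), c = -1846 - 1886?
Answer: -144213671/1186066920 ≈ -0.12159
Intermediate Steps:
c = -3732
P = -200 (P = -5*(2 + 3)*8 = -25*8 = -5*40 = -200)
P/3126 + (215 - 1/(-1323 + 713))/c = -200/3126 + (215 - 1/(-1323 + 713))/(-3732) = -200*1/3126 + (215 - 1/(-610))*(-1/3732) = -100/1563 + (215 - 1*(-1/610))*(-1/3732) = -100/1563 + (215 + 1/610)*(-1/3732) = -100/1563 + (131151/610)*(-1/3732) = -100/1563 - 43717/758840 = -144213671/1186066920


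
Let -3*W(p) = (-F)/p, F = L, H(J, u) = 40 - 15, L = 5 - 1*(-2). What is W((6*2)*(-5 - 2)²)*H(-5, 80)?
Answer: 25/252 ≈ 0.099206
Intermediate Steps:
L = 7 (L = 5 + 2 = 7)
H(J, u) = 25
F = 7
W(p) = 7/(3*p) (W(p) = -(-1*7)/(3*p) = -(-7)/(3*p) = 7/(3*p))
W((6*2)*(-5 - 2)²)*H(-5, 80) = (7/(3*(((6*2)*(-5 - 2)²))))*25 = (7/(3*((12*(-7)²))))*25 = (7/(3*((12*49))))*25 = ((7/3)/588)*25 = ((7/3)*(1/588))*25 = (1/252)*25 = 25/252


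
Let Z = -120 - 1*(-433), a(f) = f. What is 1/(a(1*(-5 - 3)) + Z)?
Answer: 1/305 ≈ 0.0032787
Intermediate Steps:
Z = 313 (Z = -120 + 433 = 313)
1/(a(1*(-5 - 3)) + Z) = 1/(1*(-5 - 3) + 313) = 1/(1*(-8) + 313) = 1/(-8 + 313) = 1/305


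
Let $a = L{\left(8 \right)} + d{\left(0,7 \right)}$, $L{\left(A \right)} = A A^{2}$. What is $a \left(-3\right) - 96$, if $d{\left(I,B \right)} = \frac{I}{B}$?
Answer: $-1632$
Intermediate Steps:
$L{\left(A \right)} = A^{3}$
$a = 512$ ($a = 8^{3} + \frac{0}{7} = 512 + 0 \cdot \frac{1}{7} = 512 + 0 = 512$)
$a \left(-3\right) - 96 = 512 \left(-3\right) - 96 = -1536 - 96 = -1632$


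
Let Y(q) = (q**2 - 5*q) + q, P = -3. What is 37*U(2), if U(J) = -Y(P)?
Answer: -777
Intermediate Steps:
Y(q) = q**2 - 4*q
U(J) = -21 (U(J) = -(-3)*(-4 - 3) = -(-3)*(-7) = -1*21 = -21)
37*U(2) = 37*(-21) = -777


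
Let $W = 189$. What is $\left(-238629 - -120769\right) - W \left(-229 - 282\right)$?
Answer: $-21281$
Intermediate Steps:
$\left(-238629 - -120769\right) - W \left(-229 - 282\right) = \left(-238629 - -120769\right) - 189 \left(-229 - 282\right) = \left(-238629 + 120769\right) - 189 \left(-511\right) = -117860 - -96579 = -117860 + 96579 = -21281$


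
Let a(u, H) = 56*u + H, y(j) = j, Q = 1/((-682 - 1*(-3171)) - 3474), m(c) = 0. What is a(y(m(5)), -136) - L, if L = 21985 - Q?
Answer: -21789186/985 ≈ -22121.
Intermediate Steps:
Q = -1/985 (Q = 1/((-682 + 3171) - 3474) = 1/(2489 - 3474) = 1/(-985) = -1/985 ≈ -0.0010152)
a(u, H) = H + 56*u
L = 21655226/985 (L = 21985 - 1*(-1/985) = 21985 + 1/985 = 21655226/985 ≈ 21985.)
a(y(m(5)), -136) - L = (-136 + 56*0) - 1*21655226/985 = (-136 + 0) - 21655226/985 = -136 - 21655226/985 = -21789186/985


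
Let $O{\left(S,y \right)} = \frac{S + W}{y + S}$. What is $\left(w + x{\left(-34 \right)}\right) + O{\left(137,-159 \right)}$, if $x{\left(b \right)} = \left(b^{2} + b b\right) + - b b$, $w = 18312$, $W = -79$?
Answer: $\frac{214119}{11} \approx 19465.0$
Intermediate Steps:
$O{\left(S,y \right)} = \frac{-79 + S}{S + y}$ ($O{\left(S,y \right)} = \frac{S - 79}{y + S} = \frac{-79 + S}{S + y}$)
$x{\left(b \right)} = b^{2}$ ($x{\left(b \right)} = \left(b^{2} + b^{2}\right) - b^{2} = 2 b^{2} - b^{2} = b^{2}$)
$\left(w + x{\left(-34 \right)}\right) + O{\left(137,-159 \right)} = \left(18312 + \left(-34\right)^{2}\right) + \frac{-79 + 137}{137 - 159} = \left(18312 + 1156\right) + \frac{1}{-22} \cdot 58 = 19468 - \frac{29}{11} = \frac{214119}{11}$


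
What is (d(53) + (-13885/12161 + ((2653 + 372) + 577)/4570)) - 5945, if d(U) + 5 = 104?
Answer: -162457800974/27787885 ≈ -5846.4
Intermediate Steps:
d(U) = 99 (d(U) = -5 + 104 = 99)
(d(53) + (-13885/12161 + ((2653 + 372) + 577)/4570)) - 5945 = (99 + (-13885/12161 + ((2653 + 372) + 577)/4570)) - 5945 = (99 + (-13885*1/12161 + (3025 + 577)*(1/4570))) - 5945 = (99 + (-13885/12161 + 3602*(1/4570))) - 5945 = (99 + (-13885/12161 + 1801/2285)) - 5945 = (99 - 9825264/27787885) - 5945 = 2741175351/27787885 - 5945 = -162457800974/27787885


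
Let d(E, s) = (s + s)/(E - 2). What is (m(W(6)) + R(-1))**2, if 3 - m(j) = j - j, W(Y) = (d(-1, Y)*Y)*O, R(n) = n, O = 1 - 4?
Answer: 4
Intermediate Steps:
O = -3
d(E, s) = 2*s/(-2 + E) (d(E, s) = (2*s)/(-2 + E) = 2*s/(-2 + E))
W(Y) = 2*Y**2 (W(Y) = ((2*Y/(-2 - 1))*Y)*(-3) = ((2*Y/(-3))*Y)*(-3) = ((2*Y*(-1/3))*Y)*(-3) = ((-2*Y/3)*Y)*(-3) = -2*Y**2/3*(-3) = 2*Y**2)
m(j) = 3 (m(j) = 3 - (j - j) = 3 - 1*0 = 3 + 0 = 3)
(m(W(6)) + R(-1))**2 = (3 - 1)**2 = 2**2 = 4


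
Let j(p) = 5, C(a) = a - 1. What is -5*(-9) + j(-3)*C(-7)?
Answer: 5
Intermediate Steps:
C(a) = -1 + a
-5*(-9) + j(-3)*C(-7) = -5*(-9) + 5*(-1 - 7) = 45 + 5*(-8) = 45 - 40 = 5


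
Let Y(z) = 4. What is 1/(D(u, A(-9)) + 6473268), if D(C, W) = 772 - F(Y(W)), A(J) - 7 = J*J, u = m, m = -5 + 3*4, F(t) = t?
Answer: 1/6474036 ≈ 1.5446e-7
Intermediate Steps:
m = 7 (m = -5 + 12 = 7)
u = 7
A(J) = 7 + J² (A(J) = 7 + J*J = 7 + J²)
D(C, W) = 768 (D(C, W) = 772 - 1*4 = 772 - 4 = 768)
1/(D(u, A(-9)) + 6473268) = 1/(768 + 6473268) = 1/6474036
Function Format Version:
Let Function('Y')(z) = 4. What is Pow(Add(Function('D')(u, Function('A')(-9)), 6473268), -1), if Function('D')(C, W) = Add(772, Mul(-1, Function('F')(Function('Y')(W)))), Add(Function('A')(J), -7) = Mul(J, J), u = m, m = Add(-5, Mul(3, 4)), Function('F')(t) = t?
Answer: Rational(1, 6474036) ≈ 1.5446e-7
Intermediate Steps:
m = 7 (m = Add(-5, 12) = 7)
u = 7
Function('A')(J) = Add(7, Pow(J, 2)) (Function('A')(J) = Add(7, Mul(J, J)) = Add(7, Pow(J, 2)))
Function('D')(C, W) = 768 (Function('D')(C, W) = Add(772, Mul(-1, 4)) = Add(772, -4) = 768)
Pow(Add(Function('D')(u, Function('A')(-9)), 6473268), -1) = Pow(Add(768, 6473268), -1) = Pow(6474036, -1) = Rational(1, 6474036)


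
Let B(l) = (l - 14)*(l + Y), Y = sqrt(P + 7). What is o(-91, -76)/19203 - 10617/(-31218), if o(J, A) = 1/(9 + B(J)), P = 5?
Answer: 47024723225363/138270489414354 + 35*sqrt(3)/292326616098 ≈ 0.34009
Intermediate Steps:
Y = 2*sqrt(3) (Y = sqrt(5 + 7) = sqrt(12) = 2*sqrt(3) ≈ 3.4641)
B(l) = (-14 + l)*(l + 2*sqrt(3)) (B(l) = (l - 14)*(l + 2*sqrt(3)) = (-14 + l)*(l + 2*sqrt(3)))
o(J, A) = 1/(9 + J**2 - 28*sqrt(3) - 14*J + 2*J*sqrt(3)) (o(J, A) = 1/(9 + (J**2 - 28*sqrt(3) - 14*J + 2*J*sqrt(3))) = 1/(9 + J**2 - 28*sqrt(3) - 14*J + 2*J*sqrt(3)))
o(-91, -76)/19203 - 10617/(-31218) = 1/((9 + (-91)**2 - 28*sqrt(3) - 14*(-91) + 2*(-91)*sqrt(3))*19203) - 10617/(-31218) = (1/19203)/(9 + 8281 - 28*sqrt(3) + 1274 - 182*sqrt(3)) - 10617*(-1/31218) = (1/19203)/(9564 - 210*sqrt(3)) + 3539/10406 = 1/(19203*(9564 - 210*sqrt(3))) + 3539/10406 = 3539/10406 + 1/(19203*(9564 - 210*sqrt(3)))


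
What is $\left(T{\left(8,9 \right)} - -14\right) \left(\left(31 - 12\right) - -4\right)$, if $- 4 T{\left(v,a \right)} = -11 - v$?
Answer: $\frac{1725}{4} \approx 431.25$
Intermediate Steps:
$T{\left(v,a \right)} = \frac{11}{4} + \frac{v}{4}$ ($T{\left(v,a \right)} = - \frac{-11 - v}{4} = \frac{11}{4} + \frac{v}{4}$)
$\left(T{\left(8,9 \right)} - -14\right) \left(\left(31 - 12\right) - -4\right) = \left(\left(\frac{11}{4} + \frac{1}{4} \cdot 8\right) - -14\right) \left(\left(31 - 12\right) - -4\right) = \left(\left(\frac{11}{4} + 2\right) + \left(-15 + 29\right)\right) \left(19 + 4\right) = \left(\frac{19}{4} + 14\right) 23 = \frac{75}{4} \cdot 23 = \frac{1725}{4}$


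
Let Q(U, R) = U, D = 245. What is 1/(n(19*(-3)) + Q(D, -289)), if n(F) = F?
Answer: 1/188 ≈ 0.0053191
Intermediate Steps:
1/(n(19*(-3)) + Q(D, -289)) = 1/(19*(-3) + 245) = 1/(-57 + 245) = 1/188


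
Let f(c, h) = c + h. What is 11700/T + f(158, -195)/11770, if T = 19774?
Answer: 68488681/116369990 ≈ 0.58854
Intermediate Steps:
11700/T + f(158, -195)/11770 = 11700/19774 + (158 - 195)/11770 = 11700*(1/19774) - 37*1/11770 = 5850/9887 - 37/11770 = 68488681/116369990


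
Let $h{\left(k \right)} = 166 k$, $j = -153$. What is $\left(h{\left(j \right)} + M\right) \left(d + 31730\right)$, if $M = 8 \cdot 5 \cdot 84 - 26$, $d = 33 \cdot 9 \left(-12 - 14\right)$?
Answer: $-529712512$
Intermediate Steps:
$d = -7722$ ($d = 297 \left(-12 - 14\right) = 297 \left(-26\right) = -7722$)
$M = 3334$ ($M = 40 \cdot 84 - 26 = 3360 - 26 = 3334$)
$\left(h{\left(j \right)} + M\right) \left(d + 31730\right) = \left(166 \left(-153\right) + 3334\right) \left(-7722 + 31730\right) = \left(-25398 + 3334\right) 24008 = \left(-22064\right) 24008 = -529712512$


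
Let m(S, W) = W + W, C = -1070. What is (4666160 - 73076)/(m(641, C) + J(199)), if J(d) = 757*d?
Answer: 1531028/49501 ≈ 30.929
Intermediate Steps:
m(S, W) = 2*W
(4666160 - 73076)/(m(641, C) + J(199)) = (4666160 - 73076)/(2*(-1070) + 757*199) = 4593084/(-2140 + 150643) = 4593084/148503 = 4593084*(1/148503) = 1531028/49501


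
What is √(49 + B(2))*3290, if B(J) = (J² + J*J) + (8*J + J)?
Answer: 16450*√3 ≈ 28492.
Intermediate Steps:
B(J) = 2*J² + 9*J (B(J) = (J² + J²) + 9*J = 2*J² + 9*J)
√(49 + B(2))*3290 = √(49 + 2*(9 + 2*2))*3290 = √(49 + 2*(9 + 4))*3290 = √(49 + 2*13)*3290 = √(49 + 26)*3290 = √75*3290 = (5*√3)*3290 = 16450*√3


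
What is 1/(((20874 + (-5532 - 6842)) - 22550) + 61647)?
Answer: 1/47597 ≈ 2.1010e-5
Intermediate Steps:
1/(((20874 + (-5532 - 6842)) - 22550) + 61647) = 1/(((20874 - 12374) - 22550) + 61647) = 1/((8500 - 22550) + 61647) = 1/(-14050 + 61647) = 1/47597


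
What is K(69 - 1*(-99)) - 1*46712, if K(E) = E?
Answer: -46544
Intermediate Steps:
K(69 - 1*(-99)) - 1*46712 = (69 - 1*(-99)) - 1*46712 = (69 + 99) - 46712 = 168 - 46712 = -46544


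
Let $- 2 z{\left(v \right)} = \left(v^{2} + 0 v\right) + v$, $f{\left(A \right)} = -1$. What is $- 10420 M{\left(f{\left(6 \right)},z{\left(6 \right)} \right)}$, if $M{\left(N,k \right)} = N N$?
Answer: $-10420$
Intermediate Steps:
$z{\left(v \right)} = - \frac{v}{2} - \frac{v^{2}}{2}$ ($z{\left(v \right)} = - \frac{\left(v^{2} + 0 v\right) + v}{2} = - \frac{\left(v^{2} + 0\right) + v}{2} = - \frac{v^{2} + v}{2} = - \frac{v + v^{2}}{2} = - \frac{v}{2} - \frac{v^{2}}{2}$)
$M{\left(N,k \right)} = N^{2}$
$- 10420 M{\left(f{\left(6 \right)},z{\left(6 \right)} \right)} = - 10420 \left(-1\right)^{2} = \left(-10420\right) 1 = -10420$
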